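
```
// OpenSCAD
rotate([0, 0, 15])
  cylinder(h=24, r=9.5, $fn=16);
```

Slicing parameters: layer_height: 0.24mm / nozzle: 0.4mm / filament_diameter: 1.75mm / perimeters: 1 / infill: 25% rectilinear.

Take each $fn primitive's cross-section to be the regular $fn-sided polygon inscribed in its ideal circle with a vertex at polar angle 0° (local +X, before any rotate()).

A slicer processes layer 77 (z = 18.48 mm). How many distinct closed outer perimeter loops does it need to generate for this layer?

At z = 18.48 mm: the r=9.5 cylinder gives a regular 16-gon of circumradius 9.5 (constant along its height); (whole slice rotated 15° about Z — lengths, areas and connectivity unchanged). The result has 1 disconnected region.

1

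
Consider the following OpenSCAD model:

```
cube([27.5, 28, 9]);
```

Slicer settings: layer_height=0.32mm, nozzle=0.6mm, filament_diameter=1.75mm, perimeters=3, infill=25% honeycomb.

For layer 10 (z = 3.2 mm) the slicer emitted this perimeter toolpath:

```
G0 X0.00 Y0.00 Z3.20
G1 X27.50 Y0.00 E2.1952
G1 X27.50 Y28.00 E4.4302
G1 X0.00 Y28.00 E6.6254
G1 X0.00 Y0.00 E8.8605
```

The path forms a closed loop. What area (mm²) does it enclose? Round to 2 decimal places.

Apply the shoelace formula to the sequence of (X, Y) vertices; enclosed area = 770.00 mm².

770.00 mm²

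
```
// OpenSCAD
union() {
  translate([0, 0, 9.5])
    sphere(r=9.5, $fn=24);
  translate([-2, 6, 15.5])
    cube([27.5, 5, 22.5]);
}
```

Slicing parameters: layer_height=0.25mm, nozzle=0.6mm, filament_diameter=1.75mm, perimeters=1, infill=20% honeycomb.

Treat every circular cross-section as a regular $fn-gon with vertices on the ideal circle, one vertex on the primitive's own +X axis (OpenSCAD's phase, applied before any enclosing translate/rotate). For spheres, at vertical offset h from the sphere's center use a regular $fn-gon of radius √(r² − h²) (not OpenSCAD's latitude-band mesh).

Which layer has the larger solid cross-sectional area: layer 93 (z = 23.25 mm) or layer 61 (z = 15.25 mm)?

Layer 93 (z = 23.25): the sphere does not reach this height (|z−center|=13.750 > r=9.5); the cube at (-2, 6) (footprint 27.5×5) is included at this height (area 137.50 mm²); Merging all regions: only the 27.5×5 cube at (-2, 6) is present, so the union is just that shape — area = 137.50 mm². So its area = 137.50 mm². Layer 61 (z = 15.25): the r=9.5 sphere contributes a regular 24-gon of circumradius √(9.5²−5.75²) = 7.562 (area = (24/2)·7.562²·sin(360°/24) = 177.61 mm²); the cube at (-2, 6) does not reach this height (z outside [15.5, 38]); Combining (union): only the r=9.5 sphere is present, so the union is just that shape — area = 177.61 mm². So its area = 177.61 mm². Layer 61 is larger (177.61 vs 137.50 mm²).

layer 61 (z = 15.25 mm)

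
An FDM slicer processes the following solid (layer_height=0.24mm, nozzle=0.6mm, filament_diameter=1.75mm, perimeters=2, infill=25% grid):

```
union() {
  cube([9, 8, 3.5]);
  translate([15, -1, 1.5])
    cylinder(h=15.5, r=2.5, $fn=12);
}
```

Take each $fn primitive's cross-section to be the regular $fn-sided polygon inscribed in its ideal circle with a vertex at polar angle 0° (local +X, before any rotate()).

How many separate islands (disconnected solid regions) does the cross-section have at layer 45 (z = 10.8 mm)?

At z = 10.8 mm: the cube does not reach this height (z outside [0, 3.5]); the r=2.5 cylinder at (15, -1) contributes a regular 12-gon of circumradius 2.5; Merging all regions: only the r=2.5 cylinder at (15, -1) is present, so the union is just that shape — 1 connected region. Overall, the cross-section is a single solid region. Island count = 1.

1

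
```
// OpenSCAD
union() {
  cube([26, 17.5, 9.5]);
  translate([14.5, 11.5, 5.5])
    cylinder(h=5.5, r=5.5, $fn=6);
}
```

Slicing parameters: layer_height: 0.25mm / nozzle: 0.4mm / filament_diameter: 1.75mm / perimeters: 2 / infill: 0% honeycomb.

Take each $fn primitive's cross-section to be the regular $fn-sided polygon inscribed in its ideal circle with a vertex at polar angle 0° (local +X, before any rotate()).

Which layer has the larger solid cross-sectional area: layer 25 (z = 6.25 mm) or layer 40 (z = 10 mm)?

layer 25 (z = 6.25 mm)

Layer 25 (z = 6.25): the cube is present — its section is the full 26×17.5 rectangle (area 455.00 mm²); the r=5.5 cylinder at (14.5, 11.5) contributes a regular 6-gon of circumradius 5.5 (area = (6/2)·5.500²·sin(360°/6) = 78.59 mm²); Merging all regions: the r=5.5 cylinder at (14.5, 11.5) lies entirely inside the 26×17.5 cube, so the union is just the 26×17.5 cube — area = 455.00 mm². So its area = 455.00 mm². Layer 40 (z = 10): the cube is absent (z outside [0, 9.5]); the r=5.5 cylinder at (14.5, 11.5) gives a regular 6-gon of circumradius 5.5 (constant along its height) (area = (6/2)·5.500²·sin(360°/6) = 78.59 mm²); Taking the union: only the r=5.5 cylinder at (14.5, 11.5) is present, so the union is just that shape — area = 78.59 mm². So its area = 78.59 mm². Layer 25 is larger (455.00 vs 78.59 mm²).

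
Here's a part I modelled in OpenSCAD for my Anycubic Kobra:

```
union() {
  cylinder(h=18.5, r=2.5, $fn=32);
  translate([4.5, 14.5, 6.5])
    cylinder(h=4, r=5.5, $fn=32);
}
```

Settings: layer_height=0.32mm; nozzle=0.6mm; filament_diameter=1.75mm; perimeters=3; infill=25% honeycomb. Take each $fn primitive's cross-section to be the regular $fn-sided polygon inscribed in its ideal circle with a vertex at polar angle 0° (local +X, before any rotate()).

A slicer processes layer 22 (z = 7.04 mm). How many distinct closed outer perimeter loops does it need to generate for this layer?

2

At z = 7.04 mm: the r=2.5 cylinder gives a regular 32-gon of circumradius 2.5 (constant along its height); the r=5.5 cylinder at (4.5, 14.5) contributes a regular 32-gon of circumradius 5.5; Combining (union): the 2 present regions are separate (no shared area or edge), so areas and boundary lengths simply add and each stays a separate island — 2 connected regions. The result has 2 disconnected regions.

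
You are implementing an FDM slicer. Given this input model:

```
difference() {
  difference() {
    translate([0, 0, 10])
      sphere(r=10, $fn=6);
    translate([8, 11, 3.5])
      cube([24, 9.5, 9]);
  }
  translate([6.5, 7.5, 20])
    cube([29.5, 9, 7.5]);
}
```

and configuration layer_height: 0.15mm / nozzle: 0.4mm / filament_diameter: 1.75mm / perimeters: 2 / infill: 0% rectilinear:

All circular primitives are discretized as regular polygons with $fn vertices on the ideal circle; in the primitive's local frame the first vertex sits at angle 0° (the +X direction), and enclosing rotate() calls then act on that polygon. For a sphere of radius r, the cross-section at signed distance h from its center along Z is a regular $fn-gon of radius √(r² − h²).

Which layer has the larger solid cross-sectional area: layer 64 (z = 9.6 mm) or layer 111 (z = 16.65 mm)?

layer 64 (z = 9.6 mm)

Layer 64 (z = 9.6): the r=10 sphere contributes a regular 6-gon of circumradius √(10²−0.4²) = 9.992 (area = (6/2)·9.992²·sin(360°/6) = 259.39 mm²); the cube at (8, 11) (footprint 24×9.5) is included at this height (area 228.00 mm²); After the difference (first − rest): starting from the r=10 sphere (259.39 mm²), the 24×9.5 cube at (8, 11) misses the remaining region (no effect) — area = 259.39 mm²; the cube at (6.5, 7.5) is absent (z outside [20, 27.5]); After the difference (first − rest): none of the subtracted shapes is present at this height, so that combined region is unchanged — area = 259.39 mm². So its area = 259.39 mm². Layer 111 (z = 16.65): the r=10 sphere contributes a regular 6-gon of circumradius √(10²−6.65²) = 7.468 (area = (6/2)·7.468²·sin(360°/6) = 144.91 mm²); the cube at (8, 11) is not intersected at this z (z outside [3.5, 12.5]); Taking the first minus the rest: none of the subtracted shapes is present at this height, so the r=10 sphere is unchanged — area = 144.91 mm²; the cube at (6.5, 7.5) is not intersected at this z (z outside [20, 27.5]); After the difference (first − rest): none of the subtracted shapes is present at this height, so that combined region is unchanged — area = 144.91 mm². So its area = 144.91 mm². Layer 64 is larger (259.39 vs 144.91 mm²).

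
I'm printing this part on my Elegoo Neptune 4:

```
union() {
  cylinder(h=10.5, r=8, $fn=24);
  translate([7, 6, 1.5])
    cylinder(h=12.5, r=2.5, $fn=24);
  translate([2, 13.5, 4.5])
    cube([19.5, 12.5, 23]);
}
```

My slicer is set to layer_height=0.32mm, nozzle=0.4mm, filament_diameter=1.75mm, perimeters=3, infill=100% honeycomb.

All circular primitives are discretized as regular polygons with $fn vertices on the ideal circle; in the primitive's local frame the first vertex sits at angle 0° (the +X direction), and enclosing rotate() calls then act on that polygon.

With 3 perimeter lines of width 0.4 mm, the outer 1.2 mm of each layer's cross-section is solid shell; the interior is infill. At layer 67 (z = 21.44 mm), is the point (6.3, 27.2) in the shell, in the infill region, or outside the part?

At z = 21.44 mm: the cylinder does not reach this height (z outside [0, 10.5]); the cylinder at (7, 6) does not reach this height (z outside [1.5, 14]); the cube at (2, 13.5) is present — its section is the full 19.5×12.5 rectangle; Taking the union: only the 19.5×12.5 cube at (2, 13.5) is present, so the union is just that shape — 1 connected region. Overall, the cross-section is a single solid region. The nearest boundary edge runs (21.50, 26.00)→(2.00, 26.00); distance from the point to it = 1.20 mm. The point is not inside any of the regions above, so it lies outside the cross-section (1.20 mm from the nearest boundary).

outside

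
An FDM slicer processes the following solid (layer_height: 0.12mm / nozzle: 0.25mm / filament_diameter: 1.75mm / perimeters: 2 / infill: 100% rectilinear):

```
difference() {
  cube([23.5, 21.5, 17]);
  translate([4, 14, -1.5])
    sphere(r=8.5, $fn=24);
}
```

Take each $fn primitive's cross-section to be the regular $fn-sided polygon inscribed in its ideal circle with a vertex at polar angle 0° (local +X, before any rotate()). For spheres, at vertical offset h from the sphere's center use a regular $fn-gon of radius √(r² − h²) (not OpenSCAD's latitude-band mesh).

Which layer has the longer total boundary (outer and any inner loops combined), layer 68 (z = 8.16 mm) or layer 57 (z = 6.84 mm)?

layer 57 (z = 6.84 mm)

Layer 68 (z = 8.16): the 23.5×21.5 cube contributes its full rectangle (perimeter 90.00 mm); the sphere at (4, 14) is absent (|z−center|=9.660 > r=8.5); After the difference (first − rest): none of the subtracted shapes is present at this height, so the 23.5×21.5 cube is unchanged — boundary = 90.00 mm. So its perimeter = 90.00 mm. Layer 57 (z = 6.84): the 23.5×21.5 cube contributes its full rectangle (perimeter 90.00 mm); the r=8.5 sphere at (4, 14) slices to a regular 24-gon of circumradius 1.641 (√(r²−h²) with h=8.34 from center) (perimeter = 2·24·1.641·sin(180°/24) = 10.28 mm); Subtracting the remaining from the first: starting from the 23.5×21.5 cube, the r=8.5 sphere at (4, 14) lies wholly inside it (removes its full 8.37 mm² and its 10.28 mm outline becomes a hole wall) — boundary (outer + 1 inner loop) = 100.28 mm. So its perimeter = 100.28 mm. Layer 57 is larger (100.28 vs 90.00 mm).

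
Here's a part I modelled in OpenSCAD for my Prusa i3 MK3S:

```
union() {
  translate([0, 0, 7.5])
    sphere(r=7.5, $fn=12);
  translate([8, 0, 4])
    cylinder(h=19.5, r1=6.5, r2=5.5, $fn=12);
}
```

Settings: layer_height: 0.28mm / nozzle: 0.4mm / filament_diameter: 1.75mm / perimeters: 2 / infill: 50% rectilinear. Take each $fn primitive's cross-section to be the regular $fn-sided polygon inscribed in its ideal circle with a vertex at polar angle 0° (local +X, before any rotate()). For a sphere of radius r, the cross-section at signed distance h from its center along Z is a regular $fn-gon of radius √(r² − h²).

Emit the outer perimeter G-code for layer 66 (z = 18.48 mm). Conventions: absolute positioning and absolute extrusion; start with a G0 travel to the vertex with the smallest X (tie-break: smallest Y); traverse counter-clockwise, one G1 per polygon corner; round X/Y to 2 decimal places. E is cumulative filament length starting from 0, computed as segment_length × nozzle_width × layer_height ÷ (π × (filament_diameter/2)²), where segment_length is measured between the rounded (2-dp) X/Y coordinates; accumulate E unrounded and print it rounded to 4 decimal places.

G0 X2.24 Y0.00 Z18.48
G1 X3.01 Y-2.88 E0.1388
G1 X5.12 Y-4.99 E0.2778
G1 X8.00 Y-5.76 E0.4166
G1 X10.88 Y-4.99 E0.5554
G1 X12.99 Y-2.88 E0.6943
G1 X13.76 Y0.00 E0.8332
G1 X12.99 Y2.88 E0.9720
G1 X10.88 Y4.99 E1.1109
G1 X8.00 Y5.76 E1.2497
G1 X5.12 Y4.99 E1.3885
G1 X3.01 Y2.88 E1.5275
G1 X2.24 Y0.00 E1.6663

At z = 18.48 mm: the sphere is not intersected at this z (|z−center|=10.980 > r=7.5); the cone at (8, 0) contributes a regular 12-gon of circumradius 5.757 (interpolated between r1=6.5 and r2=5.5 at t=0.743); Taking the union: only the cone at (8, 0) is present, so the union is just that shape — 1 connected region. The outline is a single polygon with 12 vertices. Extrusion per mm of travel: 0.4 × 0.28 / (π × 0.875²) = 0.046564. Accumulating E over each segment gives final E = 1.6663.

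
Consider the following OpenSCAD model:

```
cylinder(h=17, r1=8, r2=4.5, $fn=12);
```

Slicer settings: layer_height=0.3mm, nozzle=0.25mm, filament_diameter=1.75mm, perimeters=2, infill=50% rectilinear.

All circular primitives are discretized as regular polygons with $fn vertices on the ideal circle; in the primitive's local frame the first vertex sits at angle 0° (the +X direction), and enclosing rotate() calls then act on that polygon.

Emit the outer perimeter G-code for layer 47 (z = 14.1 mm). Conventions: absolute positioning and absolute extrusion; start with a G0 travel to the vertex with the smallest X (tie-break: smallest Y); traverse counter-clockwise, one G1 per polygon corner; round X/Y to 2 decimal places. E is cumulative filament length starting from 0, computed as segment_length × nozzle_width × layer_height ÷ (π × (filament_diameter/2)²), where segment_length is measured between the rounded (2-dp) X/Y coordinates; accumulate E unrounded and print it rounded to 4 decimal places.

G0 X-5.10 Y0.00 Z14.10
G1 X-4.41 Y-2.55 E0.0824
G1 X-2.55 Y-4.41 E0.1644
G1 X0.00 Y-5.10 E0.2468
G1 X2.55 Y-4.41 E0.3291
G1 X4.41 Y-2.55 E0.4112
G1 X5.10 Y0.00 E0.4935
G1 X4.41 Y2.55 E0.5759
G1 X2.55 Y4.41 E0.6579
G1 X0.00 Y5.10 E0.7403
G1 X-2.55 Y4.41 E0.8227
G1 X-4.41 Y2.55 E0.9047
G1 X-5.10 Y0.00 E0.9871

At z = 14.1 mm: the cone: at t=0.829 of its height the radius interpolates to r₁+(r₂−r₁)t = 5.097, giving a regular 12-gon of that circumradius. The outline is a single polygon with 12 vertices. Extrusion per mm of travel: 0.25 × 0.3 / (π × 0.875²) = 0.031181. Accumulating E over each segment gives final E = 0.9871.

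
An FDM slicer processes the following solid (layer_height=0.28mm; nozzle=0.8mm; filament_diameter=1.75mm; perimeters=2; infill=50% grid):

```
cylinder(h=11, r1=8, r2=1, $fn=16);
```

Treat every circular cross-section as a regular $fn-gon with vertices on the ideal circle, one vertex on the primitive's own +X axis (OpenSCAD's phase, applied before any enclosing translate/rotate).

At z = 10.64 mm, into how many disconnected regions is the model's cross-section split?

At z = 10.64 mm: the cone contributes a regular 16-gon of circumradius 1.229 (interpolated between r1=8 and r2=1 at t=0.967). The result has 1 disconnected region.

1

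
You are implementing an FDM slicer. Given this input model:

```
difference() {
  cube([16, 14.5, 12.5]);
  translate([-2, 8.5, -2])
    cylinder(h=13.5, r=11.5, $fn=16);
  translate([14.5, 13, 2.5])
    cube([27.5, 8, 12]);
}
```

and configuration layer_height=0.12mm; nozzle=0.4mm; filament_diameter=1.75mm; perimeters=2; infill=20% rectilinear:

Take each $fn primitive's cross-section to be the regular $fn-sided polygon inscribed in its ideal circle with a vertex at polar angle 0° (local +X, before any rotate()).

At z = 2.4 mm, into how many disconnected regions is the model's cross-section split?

1

At z = 2.4 mm: the cube is present — its section is the full 16×14.5 rectangle; the r=11.5 cylinder at (-2, 8.5) gives a regular 16-gon of circumradius 11.5 (constant along its height); the cube at (14.5, 13) does not reach this height (z outside [2.5, 14.5]); Subtracting the remaining from the first: starting from the 16×14.5 cube, the r=11.5 cylinder at (-2, 8.5) partially overlaps it — only the 122.39 mm² overlap (of its 404.88 mm²) is removed, clipping the outline — 1 connected region. The result has 1 disconnected region.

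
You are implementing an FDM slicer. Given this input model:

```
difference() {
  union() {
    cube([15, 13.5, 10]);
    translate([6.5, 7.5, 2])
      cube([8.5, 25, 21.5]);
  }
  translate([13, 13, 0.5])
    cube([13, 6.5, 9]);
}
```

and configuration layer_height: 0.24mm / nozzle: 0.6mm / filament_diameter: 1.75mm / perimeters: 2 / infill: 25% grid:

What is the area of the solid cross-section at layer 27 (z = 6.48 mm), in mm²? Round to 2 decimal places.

351.00 mm²

At z = 6.48 mm: the cube (footprint 15×13.5) is included at this height (area 202.50 mm²); the cube at (6.5, 7.5) is present — its section is the full 8.5×25 rectangle (area 212.50 mm²); Merging all regions: the regions partially overlap — summed areas 415.00 mm² minus the doubly-counted overlap 51.00 mm² gives 364.00 mm² — area = 364.00 mm²; the 13×6.5 cube at (13, 13) contributes its full rectangle (area 84.50 mm²); Subtracting the remaining from the first: starting from that combined region (364.00 mm²), the 13×6.5 cube at (13, 13) partially overlaps it — only the 13.00 mm² overlap (of its 84.50 mm²) is removed, clipping the outline — area = 351.00 mm². Overall, the cross-section is a single solid region. Net area = 351.00 mm².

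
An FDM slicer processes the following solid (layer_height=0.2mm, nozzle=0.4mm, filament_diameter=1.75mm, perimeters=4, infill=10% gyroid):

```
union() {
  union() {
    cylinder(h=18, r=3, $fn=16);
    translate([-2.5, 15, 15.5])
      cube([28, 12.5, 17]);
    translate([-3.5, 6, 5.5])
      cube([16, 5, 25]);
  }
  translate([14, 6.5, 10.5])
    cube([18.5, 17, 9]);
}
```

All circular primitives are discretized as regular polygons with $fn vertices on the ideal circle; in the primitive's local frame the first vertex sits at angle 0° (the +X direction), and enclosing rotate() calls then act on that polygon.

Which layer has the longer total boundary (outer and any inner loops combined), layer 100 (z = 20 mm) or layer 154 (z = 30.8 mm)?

Layer 100 (z = 20): the cylinder is not intersected at this z (z outside [0, 18]); the cube at (-2.5, 15) (footprint 28×12.5) is included at this height (perimeter 81.00 mm); the 16×5 cube at (-3.5, 6) contributes its full rectangle (perimeter 42.00 mm); Taking the union: the 2 present regions are separate (no shared area or edge), so areas and boundary lengths simply add and each stays a separate island — boundary = 123.00 mm; the cube at (14, 6.5) does not reach this height (z outside [10.5, 19.5]); Taking the union: only the result so far is present, so the union is just that shape — boundary = 123.00 mm. So its perimeter = 123.00 mm. Layer 154 (z = 30.8): the cylinder is absent (z outside [0, 18]); the 28×12.5 cube at (-2.5, 15) contributes its full rectangle (perimeter 81.00 mm); the cube at (-3.5, 6) is not intersected at this z (z outside [5.5, 30.5]); Merging all regions: only the 28×12.5 cube at (-2.5, 15) is present, so the union is just that shape — boundary = 81.00 mm; the cube at (14, 6.5) is not intersected at this z (z outside [10.5, 19.5]); Combining (union): only that combined region is present, so the union is just that shape — boundary = 81.00 mm. So its perimeter = 81.00 mm. Layer 100 is larger (123.00 vs 81.00 mm).

layer 100 (z = 20 mm)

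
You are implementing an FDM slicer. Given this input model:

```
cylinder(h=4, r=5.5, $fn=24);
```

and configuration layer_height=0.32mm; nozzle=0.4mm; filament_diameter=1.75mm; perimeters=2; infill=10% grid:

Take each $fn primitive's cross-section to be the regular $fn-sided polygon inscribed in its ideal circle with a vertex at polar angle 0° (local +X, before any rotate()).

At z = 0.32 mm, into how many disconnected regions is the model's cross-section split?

1

At z = 0.32 mm: the cylinder: section is a regular 24-gon, circumradius r=5.5. The result has 1 disconnected region.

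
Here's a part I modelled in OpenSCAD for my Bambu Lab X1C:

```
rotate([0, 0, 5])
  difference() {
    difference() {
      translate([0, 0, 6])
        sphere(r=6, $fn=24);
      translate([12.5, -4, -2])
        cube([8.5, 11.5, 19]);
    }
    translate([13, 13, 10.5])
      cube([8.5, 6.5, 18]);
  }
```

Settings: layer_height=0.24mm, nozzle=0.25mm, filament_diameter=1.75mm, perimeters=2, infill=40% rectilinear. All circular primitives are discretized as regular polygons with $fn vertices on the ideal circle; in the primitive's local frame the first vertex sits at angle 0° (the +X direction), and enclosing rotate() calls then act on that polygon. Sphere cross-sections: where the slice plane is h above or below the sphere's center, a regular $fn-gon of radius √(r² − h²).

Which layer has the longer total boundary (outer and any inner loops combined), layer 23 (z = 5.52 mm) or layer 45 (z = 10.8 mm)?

Layer 23 (z = 5.52): the r=6 sphere slices to a regular 24-gon of circumradius 5.981 (√(r²−h²) with h=0.48 from center) (perimeter = 2·24·5.981·sin(180°/24) = 37.47 mm); the cube at (12.5, -4) (footprint 8.5×11.5) is included at this height (perimeter 40.00 mm); Taking the first minus the rest: starting from the r=6 sphere, the 8.5×11.5 cube at (12.5, -4) misses the remaining region (no effect) — boundary = 37.47 mm; the cube at (13, 13) does not reach this height (z outside [10.5, 28.5]); Subtracting the remaining from the first: none of the subtracted shapes is present at this height, so that combined region is unchanged — boundary = 37.47 mm; (whole slice rotated 5° about Z — lengths, areas and connectivity unchanged). So its perimeter = 37.47 mm. Layer 45 (z = 10.8): the r=6 sphere slices to a regular 24-gon of circumradius 3.600 (√(r²−h²) with h=4.8 from center) (perimeter = 2·24·3.600·sin(180°/24) = 22.55 mm); the cube at (12.5, -4) is present — its section is the full 8.5×11.5 rectangle (perimeter 40.00 mm); After the difference (first − rest): starting from the r=6 sphere, the 8.5×11.5 cube at (12.5, -4) misses the remaining region (no effect) — boundary = 22.55 mm; the cube at (13, 13) is present — its section is the full 8.5×6.5 rectangle (perimeter 30.00 mm); Subtracting the remaining from the first: starting from the result so far, the 8.5×6.5 cube at (13, 13) misses the remaining region (no effect) — boundary = 22.55 mm; (rotated 5° about Z; rotation is an isometry so areas/perimeters/island counts are preserved). So its perimeter = 22.55 mm. Layer 23 is larger (37.47 vs 22.55 mm).

layer 23 (z = 5.52 mm)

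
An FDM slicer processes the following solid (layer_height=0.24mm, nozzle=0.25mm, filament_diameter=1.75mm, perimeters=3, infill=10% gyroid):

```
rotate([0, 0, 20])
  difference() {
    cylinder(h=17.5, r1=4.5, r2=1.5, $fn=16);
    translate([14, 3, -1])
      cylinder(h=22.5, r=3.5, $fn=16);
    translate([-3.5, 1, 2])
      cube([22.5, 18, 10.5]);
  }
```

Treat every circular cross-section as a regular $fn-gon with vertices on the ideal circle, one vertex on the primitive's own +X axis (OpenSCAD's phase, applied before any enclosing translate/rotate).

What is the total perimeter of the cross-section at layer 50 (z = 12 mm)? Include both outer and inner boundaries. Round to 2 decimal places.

14.12 mm

At z = 12 mm: the cone (r1=4.5→r2=1.5) has section circumradius 2.443 here — a regular 16-gon (perimeter = 2·16·2.443·sin(180°/16) = 15.25 mm); the r=3.5 cylinder at (14, 3) contributes a regular 16-gon of circumradius 3.5 (perimeter = 2·16·3.500·sin(180°/16) = 21.85 mm); the cube at (-3.5, 1) (footprint 22.5×18) is included at this height (perimeter 81.00 mm); After the difference (first − rest): starting from the cone, the r=3.5 cylinder at (14, 3) misses the remaining region (no effect); the 22.5×18 cube at (-3.5, 1) partially overlaps it — only the 4.45 mm² overlap (of its 405.00 mm²) is removed, clipping the outline — boundary = 14.12 mm; (rotated 20° about Z; rotation is an isometry so areas/perimeters/island counts are preserved). Overall, the cross-section is a single solid region. Total boundary length (outer) = 14.12 mm.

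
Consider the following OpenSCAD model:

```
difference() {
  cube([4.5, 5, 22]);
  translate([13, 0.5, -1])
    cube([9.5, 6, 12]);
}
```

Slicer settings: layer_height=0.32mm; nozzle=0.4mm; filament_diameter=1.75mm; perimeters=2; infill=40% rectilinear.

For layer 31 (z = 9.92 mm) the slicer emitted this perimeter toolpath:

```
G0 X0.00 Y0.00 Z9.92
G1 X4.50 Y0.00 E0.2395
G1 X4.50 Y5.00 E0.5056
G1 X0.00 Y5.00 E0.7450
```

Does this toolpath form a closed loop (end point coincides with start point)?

Start point (G0): (0.00, 0.00). End point (last G1): the path does not return to the start — open.

no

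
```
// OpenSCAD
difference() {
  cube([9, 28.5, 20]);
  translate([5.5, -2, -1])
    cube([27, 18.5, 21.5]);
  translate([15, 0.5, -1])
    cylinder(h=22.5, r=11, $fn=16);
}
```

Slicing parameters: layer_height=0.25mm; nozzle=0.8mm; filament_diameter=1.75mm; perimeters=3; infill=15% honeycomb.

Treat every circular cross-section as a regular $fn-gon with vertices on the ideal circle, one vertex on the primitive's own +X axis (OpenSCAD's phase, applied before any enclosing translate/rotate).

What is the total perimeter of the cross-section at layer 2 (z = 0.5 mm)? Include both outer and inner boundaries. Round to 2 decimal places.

At z = 0.5 mm: the cube (footprint 9×28.5) is included at this height (perimeter 75.00 mm); the 27×18.5 cube at (5.5, -2) contributes its full rectangle (perimeter 91.00 mm); the r=11 cylinder at (15, 0.5) gives a regular 16-gon of circumradius 11 (constant along its height) (perimeter = 2·16·11.000·sin(180°/16) = 68.67 mm); Taking the first minus the rest: starting from the 9×28.5 cube, the 27×18.5 cube at (5.5, -2) partially overlaps it — only the 57.75 mm² overlap (of its 499.50 mm²) is removed, clipping the outline; the r=11 cylinder at (15, 0.5) partially overlaps it — only the 5.61 mm² overlap (of its 370.44 mm²) is removed, clipping the outline — boundary = 73.89 mm. Overall, the cross-section is a single solid region. Total boundary length (outer) = 73.89 mm.

73.89 mm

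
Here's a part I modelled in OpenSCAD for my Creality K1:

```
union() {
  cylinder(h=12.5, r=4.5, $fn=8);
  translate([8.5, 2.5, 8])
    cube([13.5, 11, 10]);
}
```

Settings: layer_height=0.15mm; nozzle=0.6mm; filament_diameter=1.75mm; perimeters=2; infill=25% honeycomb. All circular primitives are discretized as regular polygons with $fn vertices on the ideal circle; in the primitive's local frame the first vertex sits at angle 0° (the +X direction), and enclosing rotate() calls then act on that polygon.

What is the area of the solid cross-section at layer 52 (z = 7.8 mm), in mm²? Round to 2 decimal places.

57.28 mm²

At z = 7.8 mm: the r=4.5 cylinder gives a regular 8-gon of circumradius 4.5 (constant along its height) (area = (8/2)·4.500²·sin(360°/8) = 57.28 mm²); the cube at (8.5, 2.5) is not intersected at this z (z outside [8, 18]); Combining (union): only the r=4.5 cylinder is present, so the union is just that shape — area = 57.28 mm². Overall, the cross-section is a single solid region. Net area = 57.28 mm².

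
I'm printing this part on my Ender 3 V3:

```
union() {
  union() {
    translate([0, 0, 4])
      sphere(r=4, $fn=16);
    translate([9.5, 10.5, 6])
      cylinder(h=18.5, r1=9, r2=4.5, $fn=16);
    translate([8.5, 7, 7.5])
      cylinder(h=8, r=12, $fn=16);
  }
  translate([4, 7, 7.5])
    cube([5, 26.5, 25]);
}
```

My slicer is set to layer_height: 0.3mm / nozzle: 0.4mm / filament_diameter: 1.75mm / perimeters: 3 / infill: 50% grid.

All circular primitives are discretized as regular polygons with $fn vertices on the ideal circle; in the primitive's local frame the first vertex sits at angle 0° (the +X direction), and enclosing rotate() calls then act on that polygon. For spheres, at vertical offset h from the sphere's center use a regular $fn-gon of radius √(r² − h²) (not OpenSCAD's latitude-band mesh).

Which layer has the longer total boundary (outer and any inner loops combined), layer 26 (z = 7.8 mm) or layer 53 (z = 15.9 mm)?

Layer 26 (z = 7.8): the r=4 sphere contributes a regular 16-gon of circumradius √(4²−3.8²) = 1.249 (perimeter = 2·16·1.249·sin(180°/16) = 7.80 mm); the cone at (9.5, 10.5): at t=0.097 of its height the radius interpolates to r₁+(r₂−r₁)t = 8.562, giving a regular 16-gon of that circumradius (perimeter = 2·16·8.562·sin(180°/16) = 53.45 mm); the r=12 cylinder at (8.5, 7) contributes a regular 16-gon of circumradius 12 (perimeter = 2·16·12.000·sin(180°/16) = 74.91 mm); Taking the union: the regions partially overlap (shared area 227.39 mm²), so the edge portions inside another operand are dropped and the merged outline is re-measured after clipping — boundary = 75.31 mm; the 5×26.5 cube at (4, 7) contributes its full rectangle (perimeter 63.00 mm); Combining (union): the regions partially overlap (shared area 57.97 mm²), so the edge portions inside another operand are dropped and the merged outline is re-measured after clipping — boundary = 105.15 mm. So its perimeter = 105.15 mm. Layer 53 (z = 15.9): the sphere is not intersected at this z (|z−center|=11.900 > r=4); the cone at (9.5, 10.5) contributes a regular 16-gon of circumradius 6.592 (interpolated between r1=9 and r2=4.5 at t=0.535) (perimeter = 2·16·6.592·sin(180°/16) = 41.15 mm); the cylinder at (8.5, 7) does not reach this height (z outside [7.5, 15.5]); Combining (union): only the cone at (9.5, 10.5) is present, so the union is just that shape — boundary = 41.15 mm; the cube at (4, 7) is present — its section is the full 5×26.5 rectangle (perimeter 63.00 mm); Merging all regions: the regions partially overlap (shared area 45.10 mm²), so the edge portions inside another operand are dropped and the merged outline is re-measured after clipping — boundary = 76.15 mm. So its perimeter = 76.15 mm. Layer 26 is larger (105.15 vs 76.15 mm).

layer 26 (z = 7.8 mm)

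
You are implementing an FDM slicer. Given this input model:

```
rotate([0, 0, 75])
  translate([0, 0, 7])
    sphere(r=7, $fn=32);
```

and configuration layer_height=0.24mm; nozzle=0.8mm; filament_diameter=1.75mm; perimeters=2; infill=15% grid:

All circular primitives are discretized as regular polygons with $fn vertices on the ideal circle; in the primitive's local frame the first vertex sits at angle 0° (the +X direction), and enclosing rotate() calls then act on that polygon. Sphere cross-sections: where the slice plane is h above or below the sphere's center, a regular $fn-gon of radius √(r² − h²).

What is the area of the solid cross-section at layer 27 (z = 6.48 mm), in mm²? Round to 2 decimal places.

At z = 6.48 mm: the r=7 sphere slices to a regular 32-gon of circumradius 6.981 (√(r²−h²) with h=0.52 from center) (area = (32/2)·6.981²·sin(360°/32) = 152.11 mm²); (rotated 75° about Z; rotation is an isometry so areas/perimeters/island counts are preserved). Overall, the cross-section is a single solid region. Net area = 152.11 mm².

152.11 mm²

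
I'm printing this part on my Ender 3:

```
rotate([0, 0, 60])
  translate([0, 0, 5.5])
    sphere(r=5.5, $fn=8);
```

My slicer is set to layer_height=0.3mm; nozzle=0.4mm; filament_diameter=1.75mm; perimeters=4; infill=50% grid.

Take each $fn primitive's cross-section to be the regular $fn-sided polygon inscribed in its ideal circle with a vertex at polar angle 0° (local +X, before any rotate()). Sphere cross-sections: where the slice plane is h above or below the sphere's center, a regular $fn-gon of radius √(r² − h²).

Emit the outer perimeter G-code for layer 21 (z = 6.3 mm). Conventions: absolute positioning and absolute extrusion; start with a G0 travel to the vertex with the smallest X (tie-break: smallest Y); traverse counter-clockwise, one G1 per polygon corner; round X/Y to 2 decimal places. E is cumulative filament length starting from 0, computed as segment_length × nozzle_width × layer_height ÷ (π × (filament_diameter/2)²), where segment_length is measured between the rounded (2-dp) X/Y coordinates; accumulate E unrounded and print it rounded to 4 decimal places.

At z = 6.3 mm: the sphere: section is a regular 8-gon, circumradius = √(r²−h²) = √(5.5²−0.8²) = 5.442; (rotated 60° about Z; rotation is an isometry so areas/perimeters/island counts are preserved). The outline is a single polygon with 8 vertices. Extrusion per mm of travel: 0.4 × 0.3 / (π × 0.875²) = 0.049890. Accumulating E over each segment gives final E = 1.6625.

G0 X-5.26 Y-1.41 Z6.30
G1 X-2.72 Y-4.71 E0.2078
G1 X1.41 Y-5.26 E0.4156
G1 X4.71 Y-2.72 E0.6234
G1 X5.26 Y1.41 E0.8312
G1 X2.72 Y4.71 E1.0390
G1 X-1.41 Y5.26 E1.2469
G1 X-4.71 Y2.72 E1.4546
G1 X-5.26 Y-1.41 E1.6625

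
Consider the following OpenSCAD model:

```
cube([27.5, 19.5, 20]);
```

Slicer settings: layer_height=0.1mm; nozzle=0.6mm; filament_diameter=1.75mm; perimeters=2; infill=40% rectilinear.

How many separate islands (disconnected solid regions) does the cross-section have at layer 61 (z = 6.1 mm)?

1

At z = 6.1 mm: the 27.5×19.5 cube contributes its full rectangle. Overall, the cross-section is a single solid region. Island count = 1.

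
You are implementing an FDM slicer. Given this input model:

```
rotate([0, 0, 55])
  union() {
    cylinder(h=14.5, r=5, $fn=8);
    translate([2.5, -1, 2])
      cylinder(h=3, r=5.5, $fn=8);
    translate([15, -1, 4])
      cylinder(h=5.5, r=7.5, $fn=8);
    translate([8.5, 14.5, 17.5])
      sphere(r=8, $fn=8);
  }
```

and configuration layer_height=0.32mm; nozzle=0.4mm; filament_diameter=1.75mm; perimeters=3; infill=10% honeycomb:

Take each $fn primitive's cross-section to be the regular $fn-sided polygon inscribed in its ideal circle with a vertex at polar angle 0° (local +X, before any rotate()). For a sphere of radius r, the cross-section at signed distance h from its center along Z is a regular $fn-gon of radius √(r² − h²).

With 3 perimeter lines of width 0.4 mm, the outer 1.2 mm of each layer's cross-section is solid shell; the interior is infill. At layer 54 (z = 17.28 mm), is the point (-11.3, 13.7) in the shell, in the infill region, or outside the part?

At z = 17.28 mm: the cylinder is absent (z outside [0, 14.5]); the cylinder at (2.5, -1) is absent (z outside [2, 5]); the cylinder at (15, -1) is absent (z outside [4, 9.5]); the sphere at (8.5, 14.5): section is a regular 8-gon, circumradius = √(r²−h²) = √(8²−0.22²) = 7.997; Taking the union: only the r=8 sphere at (8.5, 14.5) is present, so the union is just that shape — 1 connected region; (whole slice rotated 55° about Z — lengths, areas and connectivity unchanged). Overall, the cross-section is a single solid region. Undo the 55° rotation: the query point maps to (4.741, 17.114) in the un-rotated model frame. The nearest boundary edge runs (2.85, 20.15)→(0.50, 14.50); distance from the point to it = 2.91 mm. The point is inside the cross-section and 2.91 mm from the nearest boundary — more than the 1.2 mm shell width (3 × 0.4), so it's in the infill interior.

infill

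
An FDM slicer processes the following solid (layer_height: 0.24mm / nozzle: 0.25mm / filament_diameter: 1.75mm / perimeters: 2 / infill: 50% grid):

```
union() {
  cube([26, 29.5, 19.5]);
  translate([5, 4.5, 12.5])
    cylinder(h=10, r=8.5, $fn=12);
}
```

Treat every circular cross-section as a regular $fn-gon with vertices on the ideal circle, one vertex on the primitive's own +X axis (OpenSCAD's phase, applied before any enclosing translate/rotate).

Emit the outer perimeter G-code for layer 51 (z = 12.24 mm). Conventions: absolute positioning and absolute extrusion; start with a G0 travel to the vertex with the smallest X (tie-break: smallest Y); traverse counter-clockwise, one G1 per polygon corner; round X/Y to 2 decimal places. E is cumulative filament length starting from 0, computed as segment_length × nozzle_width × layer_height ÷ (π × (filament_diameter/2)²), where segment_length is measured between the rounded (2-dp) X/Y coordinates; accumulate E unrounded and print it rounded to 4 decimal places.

At z = 12.24 mm: the cube is present — its section is the full 26×29.5 rectangle; the cylinder at (5, 4.5) is absent (z outside [12.5, 22.5]); Combining (union): only the 26×29.5 cube is present, so the union is just that shape — 1 connected region. The outline is a single polygon with 4 vertices. Extrusion per mm of travel: 0.25 × 0.24 / (π × 0.875²) = 0.024945. Accumulating E over each segment gives final E = 2.7689.

G0 X0.00 Y0.00 Z12.24
G1 X26.00 Y0.00 E0.6486
G1 X26.00 Y29.50 E1.3845
G1 X0.00 Y29.50 E2.0330
G1 X0.00 Y0.00 E2.7689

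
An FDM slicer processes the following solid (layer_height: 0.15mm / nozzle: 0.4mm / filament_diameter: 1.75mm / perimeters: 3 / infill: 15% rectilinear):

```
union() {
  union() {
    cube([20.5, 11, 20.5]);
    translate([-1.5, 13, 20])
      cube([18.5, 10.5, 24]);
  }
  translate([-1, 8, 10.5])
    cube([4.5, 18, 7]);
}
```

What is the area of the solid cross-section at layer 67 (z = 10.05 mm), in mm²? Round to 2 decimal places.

225.50 mm²

At z = 10.05 mm: the cube (footprint 20.5×11) is included at this height (area 225.50 mm²); the cube at (-1.5, 13) is absent (z outside [20, 44]); Merging all regions: only the 20.5×11 cube is present, so the union is just that shape — area = 225.50 mm²; the cube at (-1, 8) is absent (z outside [10.5, 17.5]); Merging all regions: only the result so far is present, so the union is just that shape — area = 225.50 mm². Overall, the cross-section is a single solid region. Net area = 225.50 mm².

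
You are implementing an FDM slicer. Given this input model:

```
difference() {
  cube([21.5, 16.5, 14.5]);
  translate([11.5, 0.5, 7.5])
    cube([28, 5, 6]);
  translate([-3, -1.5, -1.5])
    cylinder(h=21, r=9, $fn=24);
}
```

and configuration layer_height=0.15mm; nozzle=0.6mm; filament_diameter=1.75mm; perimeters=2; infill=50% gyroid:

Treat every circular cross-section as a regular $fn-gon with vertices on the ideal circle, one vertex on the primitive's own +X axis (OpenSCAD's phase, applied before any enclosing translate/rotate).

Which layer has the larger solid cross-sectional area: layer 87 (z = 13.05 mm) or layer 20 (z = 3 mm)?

layer 20 (z = 3 mm)

Layer 87 (z = 13.05): the cube is present — its section is the full 21.5×16.5 rectangle (area 354.75 mm²); the 28×5 cube at (11.5, 0.5) contributes its full rectangle (area 140.00 mm²); the r=9 cylinder at (-3, -1.5) gives a regular 24-gon of circumradius 9 (constant along its height) (area = (24/2)·9.000²·sin(360°/24) = 251.57 mm²); Taking the first minus the rest: starting from the 21.5×16.5 cube (354.75 mm²), the 28×5 cube at (11.5, 0.5) partially overlaps it — only the 50.00 mm² overlap (of its 140.00 mm²) is removed, clipping the outline; the r=9 cylinder at (-3, -1.5) partially overlaps it — only the 27.70 mm² overlap (of its 251.57 mm²) is removed, clipping the outline — area = 277.05 mm². So its area = 277.05 mm². Layer 20 (z = 3): the cube is present — its section is the full 21.5×16.5 rectangle (area 354.75 mm²); the cube at (11.5, 0.5) is absent (z outside [7.5, 13.5]); the r=9 cylinder at (-3, -1.5) contributes a regular 24-gon of circumradius 9 (area = (24/2)·9.000²·sin(360°/24) = 251.57 mm²); Subtracting the remaining from the first: starting from the 21.5×16.5 cube (354.75 mm²), the r=9 cylinder at (-3, -1.5) partially overlaps it — only the 27.70 mm² overlap (of its 251.57 mm²) is removed, clipping the outline — area = 327.05 mm². So its area = 327.05 mm². Layer 20 is larger (327.05 vs 277.05 mm²).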